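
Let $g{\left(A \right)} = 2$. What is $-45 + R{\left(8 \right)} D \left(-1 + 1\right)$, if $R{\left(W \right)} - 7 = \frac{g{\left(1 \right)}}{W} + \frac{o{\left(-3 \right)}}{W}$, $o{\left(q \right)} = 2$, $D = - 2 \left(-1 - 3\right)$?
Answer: $-45$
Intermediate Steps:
$D = 8$ ($D = \left(-2\right) \left(-4\right) = 8$)
$R{\left(W \right)} = 7 + \frac{4}{W}$ ($R{\left(W \right)} = 7 + \left(\frac{2}{W} + \frac{2}{W}\right) = 7 + \frac{4}{W}$)
$-45 + R{\left(8 \right)} D \left(-1 + 1\right) = -45 + \left(7 + \frac{4}{8}\right) 8 \left(-1 + 1\right) = -45 + \left(7 + 4 \cdot \frac{1}{8}\right) 8 \cdot 0 = -45 + \left(7 + \frac{1}{2}\right) 0 = -45 + \frac{15}{2} \cdot 0 = -45 + 0 = -45$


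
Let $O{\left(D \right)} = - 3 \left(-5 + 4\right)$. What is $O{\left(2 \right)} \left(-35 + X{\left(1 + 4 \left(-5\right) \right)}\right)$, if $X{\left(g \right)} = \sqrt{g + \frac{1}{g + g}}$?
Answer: $-105 + \frac{3 i \sqrt{27474}}{38} \approx -105.0 + 13.086 i$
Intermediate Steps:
$O{\left(D \right)} = 3$ ($O{\left(D \right)} = \left(-3\right) \left(-1\right) = 3$)
$X{\left(g \right)} = \sqrt{g + \frac{1}{2 g}}$
$O{\left(2 \right)} \left(-35 + X{\left(1 + 4 \left(-5\right) \right)}\right) = 3 \left(-35 + \frac{\sqrt{\frac{2}{1 + 4 \left(-5\right)} + 4 \left(1 + 4 \left(-5\right)\right)}}{2}\right) = 3 \left(-35 + \frac{\sqrt{\frac{2}{1 - 20} + 4 \left(1 - 20\right)}}{2}\right) = 3 \left(-35 + \frac{\sqrt{\frac{2}{-19} + 4 \left(-19\right)}}{2}\right) = 3 \left(-35 + \frac{\sqrt{2 \left(- \frac{1}{19}\right) - 76}}{2}\right) = 3 \left(-35 + \frac{\sqrt{- \frac{2}{19} - 76}}{2}\right) = 3 \left(-35 + \frac{\sqrt{- \frac{1446}{19}}}{2}\right) = 3 \left(-35 + \frac{\frac{1}{19} i \sqrt{27474}}{2}\right) = 3 \left(-35 + \frac{i \sqrt{27474}}{38}\right) = -105 + \frac{3 i \sqrt{27474}}{38}$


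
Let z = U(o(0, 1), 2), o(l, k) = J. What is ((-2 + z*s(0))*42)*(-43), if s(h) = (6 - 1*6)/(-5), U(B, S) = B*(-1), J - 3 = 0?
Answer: 3612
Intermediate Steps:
J = 3 (J = 3 + 0 = 3)
o(l, k) = 3
U(B, S) = -B
z = -3 (z = -1*3 = -3)
s(h) = 0 (s(h) = (6 - 6)*(-1/5) = 0*(-1/5) = 0)
((-2 + z*s(0))*42)*(-43) = ((-2 - 3*0)*42)*(-43) = ((-2 + 0)*42)*(-43) = -2*42*(-43) = -84*(-43) = 3612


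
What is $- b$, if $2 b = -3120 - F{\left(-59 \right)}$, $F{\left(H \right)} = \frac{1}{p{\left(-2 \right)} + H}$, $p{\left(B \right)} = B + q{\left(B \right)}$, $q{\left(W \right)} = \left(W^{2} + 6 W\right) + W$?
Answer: $\frac{221519}{142} \approx 1560.0$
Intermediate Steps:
$q{\left(W \right)} = W^{2} + 7 W$
$p{\left(B \right)} = B + B \left(7 + B\right)$
$F{\left(H \right)} = \frac{1}{-12 + H}$ ($F{\left(H \right)} = \frac{1}{- 2 \left(8 - 2\right) + H} = \frac{1}{\left(-2\right) 6 + H} = \frac{1}{-12 + H}$)
$b = - \frac{221519}{142}$ ($b = \frac{-3120 - \frac{1}{-12 - 59}}{2} = \frac{-3120 - \frac{1}{-71}}{2} = \frac{-3120 - - \frac{1}{71}}{2} = \frac{-3120 + \frac{1}{71}}{2} = \frac{1}{2} \left(- \frac{221519}{71}\right) = - \frac{221519}{142} \approx -1560.0$)
$- b = \left(-1\right) \left(- \frac{221519}{142}\right) = \frac{221519}{142}$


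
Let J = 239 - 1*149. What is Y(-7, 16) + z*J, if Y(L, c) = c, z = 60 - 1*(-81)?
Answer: 12706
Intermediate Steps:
z = 141 (z = 60 + 81 = 141)
J = 90 (J = 239 - 149 = 90)
Y(-7, 16) + z*J = 16 + 141*90 = 16 + 12690 = 12706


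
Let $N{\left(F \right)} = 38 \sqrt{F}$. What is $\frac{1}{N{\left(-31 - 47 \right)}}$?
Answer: $- \frac{i \sqrt{78}}{2964} \approx - 0.0029797 i$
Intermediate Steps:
$\frac{1}{N{\left(-31 - 47 \right)}} = \frac{1}{38 \sqrt{-31 - 47}} = \frac{1}{38 \sqrt{-78}} = \frac{1}{38 i \sqrt{78}} = - \frac{i \sqrt{78}}{2964}$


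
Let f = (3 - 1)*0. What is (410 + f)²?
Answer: 168100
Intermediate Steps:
f = 0 (f = 2*0 = 0)
(410 + f)² = (410 + 0)² = 410² = 168100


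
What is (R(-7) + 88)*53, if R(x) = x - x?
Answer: 4664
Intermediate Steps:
R(x) = 0
(R(-7) + 88)*53 = (0 + 88)*53 = 88*53 = 4664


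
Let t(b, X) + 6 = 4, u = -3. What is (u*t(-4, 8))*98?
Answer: 588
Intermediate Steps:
t(b, X) = -2 (t(b, X) = -6 + 4 = -2)
(u*t(-4, 8))*98 = -3*(-2)*98 = 6*98 = 588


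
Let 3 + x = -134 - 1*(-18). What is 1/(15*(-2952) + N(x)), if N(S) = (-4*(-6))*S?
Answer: -1/47136 ≈ -2.1215e-5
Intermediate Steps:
x = -119 (x = -3 + (-134 - 1*(-18)) = -3 + (-134 + 18) = -3 - 116 = -119)
N(S) = 24*S
1/(15*(-2952) + N(x)) = 1/(15*(-2952) + 24*(-119)) = 1/(-44280 - 2856) = 1/(-47136) = -1/47136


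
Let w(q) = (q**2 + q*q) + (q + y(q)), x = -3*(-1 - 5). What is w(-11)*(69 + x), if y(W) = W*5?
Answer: 15312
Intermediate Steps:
y(W) = 5*W
x = 18 (x = -3*(-6) = 18)
w(q) = 2*q**2 + 6*q (w(q) = (q**2 + q*q) + (q + 5*q) = (q**2 + q**2) + 6*q = 2*q**2 + 6*q)
w(-11)*(69 + x) = (2*(-11)*(3 - 11))*(69 + 18) = (2*(-11)*(-8))*87 = 176*87 = 15312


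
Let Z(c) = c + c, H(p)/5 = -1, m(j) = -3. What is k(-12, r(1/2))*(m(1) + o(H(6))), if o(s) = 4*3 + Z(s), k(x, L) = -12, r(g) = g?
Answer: 12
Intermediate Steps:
H(p) = -5 (H(p) = 5*(-1) = -5)
Z(c) = 2*c
o(s) = 12 + 2*s (o(s) = 4*3 + 2*s = 12 + 2*s)
k(-12, r(1/2))*(m(1) + o(H(6))) = -12*(-3 + (12 + 2*(-5))) = -12*(-3 + (12 - 10)) = -12*(-3 + 2) = -12*(-1) = 12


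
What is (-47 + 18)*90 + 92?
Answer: -2518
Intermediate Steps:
(-47 + 18)*90 + 92 = -29*90 + 92 = -2610 + 92 = -2518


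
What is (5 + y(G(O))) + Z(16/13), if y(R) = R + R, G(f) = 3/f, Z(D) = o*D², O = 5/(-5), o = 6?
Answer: 1367/169 ≈ 8.0888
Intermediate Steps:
O = -1 (O = 5*(-⅕) = -1)
Z(D) = 6*D²
y(R) = 2*R
(5 + y(G(O))) + Z(16/13) = (5 + 2*(3/(-1))) + 6*(16/13)² = (5 + 2*(3*(-1))) + 6*(16*(1/13))² = (5 + 2*(-3)) + 6*(16/13)² = (5 - 6) + 6*(256/169) = -1 + 1536/169 = 1367/169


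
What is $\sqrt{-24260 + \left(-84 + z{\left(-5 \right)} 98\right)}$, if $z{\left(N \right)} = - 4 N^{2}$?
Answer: $4 i \sqrt{2134} \approx 184.78 i$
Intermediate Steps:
$\sqrt{-24260 + \left(-84 + z{\left(-5 \right)} 98\right)} = \sqrt{-24260 + \left(-84 + - 4 \left(-5\right)^{2} \cdot 98\right)} = \sqrt{-24260 + \left(-84 + \left(-4\right) 25 \cdot 98\right)} = \sqrt{-24260 - 9884} = \sqrt{-34144} = 4 i \sqrt{2134}$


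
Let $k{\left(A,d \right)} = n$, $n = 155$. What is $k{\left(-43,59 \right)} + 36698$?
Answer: $36853$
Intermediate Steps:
$k{\left(A,d \right)} = 155$
$k{\left(-43,59 \right)} + 36698 = 155 + 36698 = 36853$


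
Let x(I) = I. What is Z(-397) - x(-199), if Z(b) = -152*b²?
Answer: -23956369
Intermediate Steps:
Z(-397) - x(-199) = -152*(-397)² - 1*(-199) = -152*157609 + 199 = -23956568 + 199 = -23956369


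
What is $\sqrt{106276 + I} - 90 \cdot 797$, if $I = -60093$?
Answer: $-71730 + \sqrt{46183} \approx -71515.0$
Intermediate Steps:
$\sqrt{106276 + I} - 90 \cdot 797 = \sqrt{106276 - 60093} - 90 \cdot 797 = \sqrt{46183} - 71730 = -71730 + \sqrt{46183}$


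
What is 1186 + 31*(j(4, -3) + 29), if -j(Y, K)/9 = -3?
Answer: 2922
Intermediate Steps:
j(Y, K) = 27 (j(Y, K) = -9*(-3) = 27)
1186 + 31*(j(4, -3) + 29) = 1186 + 31*(27 + 29) = 1186 + 31*56 = 1186 + 1736 = 2922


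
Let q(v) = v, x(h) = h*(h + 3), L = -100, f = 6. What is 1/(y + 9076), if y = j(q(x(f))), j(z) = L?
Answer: 1/8976 ≈ 0.00011141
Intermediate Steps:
x(h) = h*(3 + h)
j(z) = -100
y = -100
1/(y + 9076) = 1/(-100 + 9076) = 1/8976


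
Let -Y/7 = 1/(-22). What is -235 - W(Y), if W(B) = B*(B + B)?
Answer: -56919/242 ≈ -235.20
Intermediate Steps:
Y = 7/22 (Y = -7/(-22) = -7*(-1/22) = 7/22 ≈ 0.31818)
W(B) = 2*B² (W(B) = B*(2*B) = 2*B²)
-235 - W(Y) = -235 - 2*(7/22)² = -235 - 2*49/484 = -235 - 1*49/242 = -235 - 49/242 = -56919/242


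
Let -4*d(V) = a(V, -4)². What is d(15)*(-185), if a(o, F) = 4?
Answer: 740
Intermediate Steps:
d(V) = -4 (d(V) = -¼*4² = -¼*16 = -4)
d(15)*(-185) = -4*(-185) = 740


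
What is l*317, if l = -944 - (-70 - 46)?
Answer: -262476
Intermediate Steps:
l = -828 (l = -944 - 1*(-116) = -944 + 116 = -828)
l*317 = -828*317 = -262476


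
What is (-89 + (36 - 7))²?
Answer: 3600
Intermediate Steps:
(-89 + (36 - 7))² = (-89 + 29)² = (-60)² = 3600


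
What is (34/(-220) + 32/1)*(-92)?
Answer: -161138/55 ≈ -2929.8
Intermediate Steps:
(34/(-220) + 32/1)*(-92) = (34*(-1/220) + 32*1)*(-92) = (-17/110 + 32)*(-92) = (3503/110)*(-92) = -161138/55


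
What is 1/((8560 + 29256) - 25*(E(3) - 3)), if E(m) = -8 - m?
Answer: 1/38166 ≈ 2.6201e-5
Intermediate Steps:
1/((8560 + 29256) - 25*(E(3) - 3)) = 1/((8560 + 29256) - 25*((-8 - 1*3) - 3)) = 1/(37816 - 25*((-8 - 3) - 3)) = 1/(37816 - 25*(-11 - 3)) = 1/(37816 - 25*(-14)) = 1/(37816 + 350) = 1/38166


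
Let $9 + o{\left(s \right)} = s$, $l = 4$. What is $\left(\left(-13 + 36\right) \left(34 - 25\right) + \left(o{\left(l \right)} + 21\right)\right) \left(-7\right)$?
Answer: $-1561$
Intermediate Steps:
$o{\left(s \right)} = -9 + s$
$\left(\left(-13 + 36\right) \left(34 - 25\right) + \left(o{\left(l \right)} + 21\right)\right) \left(-7\right) = \left(\left(-13 + 36\right) \left(34 - 25\right) + \left(\left(-9 + 4\right) + 21\right)\right) \left(-7\right) = \left(23 \cdot 9 + \left(-5 + 21\right)\right) \left(-7\right) = \left(207 + 16\right) \left(-7\right) = 223 \left(-7\right) = -1561$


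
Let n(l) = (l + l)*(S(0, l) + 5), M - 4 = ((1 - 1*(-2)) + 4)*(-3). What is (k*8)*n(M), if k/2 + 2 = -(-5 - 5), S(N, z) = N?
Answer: -21760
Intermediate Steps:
M = -17 (M = 4 + ((1 - 1*(-2)) + 4)*(-3) = 4 + ((1 + 2) + 4)*(-3) = 4 + (3 + 4)*(-3) = 4 + 7*(-3) = 4 - 21 = -17)
n(l) = 10*l (n(l) = (l + l)*(0 + 5) = (2*l)*5 = 10*l)
k = 16 (k = -4 + 2*(-(-5 - 5)) = -4 + 2*(-1*(-10)) = -4 + 2*10 = -4 + 20 = 16)
(k*8)*n(M) = (16*8)*(10*(-17)) = 128*(-170) = -21760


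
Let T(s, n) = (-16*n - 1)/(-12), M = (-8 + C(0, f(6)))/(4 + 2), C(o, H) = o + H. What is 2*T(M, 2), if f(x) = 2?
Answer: 11/2 ≈ 5.5000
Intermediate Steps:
C(o, H) = H + o
M = -1 (M = (-8 + (2 + 0))/(4 + 2) = (-8 + 2)/6 = -6*⅙ = -1)
T(s, n) = 1/12 + 4*n/3 (T(s, n) = (-1 - 16*n)*(-1/12) = 1/12 + 4*n/3)
2*T(M, 2) = 2*(1/12 + (4/3)*2) = 2*(1/12 + 8/3) = 2*(11/4) = 11/2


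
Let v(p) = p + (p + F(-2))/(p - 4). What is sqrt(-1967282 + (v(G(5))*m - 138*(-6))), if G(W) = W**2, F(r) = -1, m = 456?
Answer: I*sqrt(95772110)/7 ≈ 1398.0*I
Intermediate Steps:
v(p) = p + (-1 + p)/(-4 + p) (v(p) = p + (p - 1)/(p - 4) = p + (-1 + p)/(-4 + p))
sqrt(-1967282 + (v(G(5))*m - 138*(-6))) = sqrt(-1967282 + (((-1 + (5**2)**2 - 3*5**2)/(-4 + 5**2))*456 - 138*(-6))) = sqrt(-1967282 + (((-1 + 25**2 - 3*25)/(-4 + 25))*456 + 828)) = sqrt(-1967282 + (((-1 + 625 - 75)/21)*456 + 828)) = sqrt(-1967282 + (((1/21)*549)*456 + 828)) = sqrt(-1967282 + ((183/7)*456 + 828)) = sqrt(-1967282 + (83448/7 + 828)) = sqrt(-1967282 + 89244/7) = sqrt(-13681730/7) = I*sqrt(95772110)/7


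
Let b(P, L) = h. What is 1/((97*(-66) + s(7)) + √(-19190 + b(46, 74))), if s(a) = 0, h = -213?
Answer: -6402/41005007 - I*√19403/41005007 ≈ -0.00015613 - 3.397e-6*I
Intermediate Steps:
b(P, L) = -213
1/((97*(-66) + s(7)) + √(-19190 + b(46, 74))) = 1/((97*(-66) + 0) + √(-19190 - 213)) = 1/((-6402 + 0) + √(-19403)) = 1/(-6402 + I*√19403)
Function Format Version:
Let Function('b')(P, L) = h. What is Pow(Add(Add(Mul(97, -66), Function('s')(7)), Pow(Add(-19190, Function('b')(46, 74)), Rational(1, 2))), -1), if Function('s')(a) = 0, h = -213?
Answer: Add(Rational(-6402, 41005007), Mul(Rational(-1, 41005007), I, Pow(19403, Rational(1, 2)))) ≈ Add(-0.00015613, Mul(-3.3970e-6, I))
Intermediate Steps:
Function('b')(P, L) = -213
Pow(Add(Add(Mul(97, -66), Function('s')(7)), Pow(Add(-19190, Function('b')(46, 74)), Rational(1, 2))), -1) = Pow(Add(Add(Mul(97, -66), 0), Pow(Add(-19190, -213), Rational(1, 2))), -1) = Pow(Add(Add(-6402, 0), Pow(-19403, Rational(1, 2))), -1) = Pow(Add(-6402, Mul(I, Pow(19403, Rational(1, 2)))), -1)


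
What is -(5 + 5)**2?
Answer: -100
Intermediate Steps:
-(5 + 5)**2 = -1*10**2 = -1*100 = -100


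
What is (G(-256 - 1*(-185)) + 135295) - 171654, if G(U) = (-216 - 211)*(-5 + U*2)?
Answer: 26410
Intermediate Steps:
G(U) = 2135 - 854*U (G(U) = -427*(-5 + 2*U) = 2135 - 854*U)
(G(-256 - 1*(-185)) + 135295) - 171654 = ((2135 - 854*(-256 - 1*(-185))) + 135295) - 171654 = ((2135 - 854*(-256 + 185)) + 135295) - 171654 = ((2135 - 854*(-71)) + 135295) - 171654 = ((2135 + 60634) + 135295) - 171654 = (62769 + 135295) - 171654 = 198064 - 171654 = 26410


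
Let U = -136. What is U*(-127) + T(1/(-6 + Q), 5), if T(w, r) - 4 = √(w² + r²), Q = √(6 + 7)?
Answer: 17276 + √(25 + (6 - √13)⁻²) ≈ 17281.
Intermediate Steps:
Q = √13 ≈ 3.6056
T(w, r) = 4 + √(r² + w²) (T(w, r) = 4 + √(w² + r²) = 4 + √(r² + w²))
U*(-127) + T(1/(-6 + Q), 5) = -136*(-127) + (4 + √(5² + (1/(-6 + √13))²)) = 17272 + (4 + √(25 + (-6 + √13)⁻²)) = 17276 + √(25 + (-6 + √13)⁻²)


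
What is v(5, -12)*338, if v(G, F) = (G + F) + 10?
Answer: 1014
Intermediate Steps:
v(G, F) = 10 + F + G (v(G, F) = (F + G) + 10 = 10 + F + G)
v(5, -12)*338 = (10 - 12 + 5)*338 = 3*338 = 1014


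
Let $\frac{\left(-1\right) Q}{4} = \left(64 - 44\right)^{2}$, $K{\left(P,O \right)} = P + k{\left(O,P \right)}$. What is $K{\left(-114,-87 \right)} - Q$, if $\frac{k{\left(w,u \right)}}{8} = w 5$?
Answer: $-1994$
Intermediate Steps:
$k{\left(w,u \right)} = 40 w$ ($k{\left(w,u \right)} = 8 w 5 = 8 \cdot 5 w = 40 w$)
$K{\left(P,O \right)} = P + 40 O$
$Q = -1600$ ($Q = - 4 \left(64 - 44\right)^{2} = - 4 \cdot 20^{2} = \left(-4\right) 400 = -1600$)
$K{\left(-114,-87 \right)} - Q = \left(-114 + 40 \left(-87\right)\right) - -1600 = \left(-114 - 3480\right) + 1600 = -3594 + 1600 = -1994$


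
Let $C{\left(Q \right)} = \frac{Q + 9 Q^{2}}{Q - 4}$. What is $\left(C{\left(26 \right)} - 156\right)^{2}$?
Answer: $\frac{1792921}{121} \approx 14818.0$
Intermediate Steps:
$C{\left(Q \right)} = \frac{Q + 9 Q^{2}}{-4 + Q}$
$\left(C{\left(26 \right)} - 156\right)^{2} = \left(\frac{26 \left(1 + 9 \cdot 26\right)}{-4 + 26} - 156\right)^{2} = \left(\frac{26 \left(1 + 234\right)}{22} - 156\right)^{2} = \left(26 \cdot \frac{1}{22} \cdot 235 - 156\right)^{2} = \left(\frac{3055}{11} - 156\right)^{2} = \left(\frac{1339}{11}\right)^{2} = \frac{1792921}{121}$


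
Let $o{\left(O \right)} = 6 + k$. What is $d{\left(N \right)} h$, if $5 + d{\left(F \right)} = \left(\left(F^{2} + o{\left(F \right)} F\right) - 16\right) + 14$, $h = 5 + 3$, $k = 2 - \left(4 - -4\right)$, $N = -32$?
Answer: $8136$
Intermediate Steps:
$k = -6$ ($k = 2 - \left(4 + 4\right) = 2 - 8 = -6$)
$o{\left(O \right)} = 0$ ($o{\left(O \right)} = 6 - 6 = 0$)
$h = 8$
$d{\left(F \right)} = -7 + F^{2}$ ($d{\left(F \right)} = -5 + \left(\left(\left(F^{2} + 0 F\right) - 16\right) + 14\right) = -5 + \left(\left(\left(F^{2} + 0\right) - 16\right) + 14\right) = -5 + \left(\left(F^{2} - 16\right) + 14\right) = -5 + \left(\left(-16 + F^{2}\right) + 14\right) = -5 + \left(-2 + F^{2}\right) = -7 + F^{2}$)
$d{\left(N \right)} h = \left(-7 + \left(-32\right)^{2}\right) 8 = \left(-7 + 1024\right) 8 = 1017 \cdot 8 = 8136$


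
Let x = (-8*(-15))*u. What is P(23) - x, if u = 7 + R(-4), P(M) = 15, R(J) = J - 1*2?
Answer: -105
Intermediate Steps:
R(J) = -2 + J (R(J) = J - 2 = -2 + J)
u = 1 (u = 7 + (-2 - 4) = 7 - 6 = 1)
x = 120 (x = -8*(-15)*1 = 120*1 = 120)
P(23) - x = 15 - 1*120 = 15 - 120 = -105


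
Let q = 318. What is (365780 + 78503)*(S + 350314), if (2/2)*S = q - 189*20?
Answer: 154100447116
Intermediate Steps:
S = -3462 (S = 318 - 189*20 = 318 - 3780 = -3462)
(365780 + 78503)*(S + 350314) = (365780 + 78503)*(-3462 + 350314) = 444283*346852 = 154100447116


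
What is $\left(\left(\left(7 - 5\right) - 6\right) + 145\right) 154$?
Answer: $21714$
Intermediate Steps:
$\left(\left(\left(7 - 5\right) - 6\right) + 145\right) 154 = \left(\left(2 - 6\right) + 145\right) 154 = \left(-4 + 145\right) 154 = 141 \cdot 154 = 21714$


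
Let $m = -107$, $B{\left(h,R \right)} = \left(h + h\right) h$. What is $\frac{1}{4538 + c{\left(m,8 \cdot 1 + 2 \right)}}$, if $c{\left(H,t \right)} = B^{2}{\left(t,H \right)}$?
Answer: $\frac{1}{44538} \approx 2.2453 \cdot 10^{-5}$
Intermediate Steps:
$B{\left(h,R \right)} = 2 h^{2}$ ($B{\left(h,R \right)} = 2 h h = 2 h^{2}$)
$c{\left(H,t \right)} = 4 t^{4}$ ($c{\left(H,t \right)} = \left(2 t^{2}\right)^{2} = 4 t^{4}$)
$\frac{1}{4538 + c{\left(m,8 \cdot 1 + 2 \right)}} = \frac{1}{4538 + 4 \left(8 \cdot 1 + 2\right)^{4}} = \frac{1}{4538 + 4 \left(8 + 2\right)^{4}} = \frac{1}{4538 + 4 \cdot 10^{4}} = \frac{1}{4538 + 4 \cdot 10000} = \frac{1}{4538 + 40000} = \frac{1}{44538}$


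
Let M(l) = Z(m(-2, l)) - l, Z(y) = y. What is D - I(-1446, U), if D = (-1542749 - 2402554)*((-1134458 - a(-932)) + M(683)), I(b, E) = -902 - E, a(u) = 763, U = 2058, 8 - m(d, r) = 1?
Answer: 4481457844751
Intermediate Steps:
m(d, r) = 7 (m(d, r) = 8 - 1*1 = 8 - 1 = 7)
M(l) = 7 - l
D = 4481457841791 (D = (-1542749 - 2402554)*((-1134458 - 1*763) + (7 - 1*683)) = -3945303*((-1134458 - 763) + (7 - 683)) = -3945303*(-1135221 - 676) = -3945303*(-1135897) = 4481457841791)
D - I(-1446, U) = 4481457841791 - (-902 - 1*2058) = 4481457841791 - (-902 - 2058) = 4481457841791 - 1*(-2960) = 4481457841791 + 2960 = 4481457844751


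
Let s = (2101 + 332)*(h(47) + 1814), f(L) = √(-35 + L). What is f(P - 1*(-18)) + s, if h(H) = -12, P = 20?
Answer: 4384266 + √3 ≈ 4.3843e+6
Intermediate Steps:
s = 4384266 (s = (2101 + 332)*(-12 + 1814) = 2433*1802 = 4384266)
f(P - 1*(-18)) + s = √(-35 + (20 - 1*(-18))) + 4384266 = √(-35 + (20 + 18)) + 4384266 = √(-35 + 38) + 4384266 = √3 + 4384266 = 4384266 + √3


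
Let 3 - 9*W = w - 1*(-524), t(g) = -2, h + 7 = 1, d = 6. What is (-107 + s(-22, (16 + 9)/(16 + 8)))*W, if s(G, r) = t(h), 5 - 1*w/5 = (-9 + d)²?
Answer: 18203/3 ≈ 6067.7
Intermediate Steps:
h = -6 (h = -7 + 1 = -6)
w = -20 (w = 25 - 5*(-9 + 6)² = 25 - 5*(-3)² = 25 - 5*9 = 25 - 45 = -20)
W = -167/3 (W = ⅓ - (-20 - 1*(-524))/9 = ⅓ - (-20 + 524)/9 = ⅓ - ⅑*504 = ⅓ - 56 = -167/3 ≈ -55.667)
s(G, r) = -2
(-107 + s(-22, (16 + 9)/(16 + 8)))*W = (-107 - 2)*(-167/3) = -109*(-167/3) = 18203/3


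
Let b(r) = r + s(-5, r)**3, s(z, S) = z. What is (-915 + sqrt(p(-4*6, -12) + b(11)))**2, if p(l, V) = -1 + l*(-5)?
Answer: (915 - sqrt(5))**2 ≈ 8.3314e+5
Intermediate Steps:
p(l, V) = -1 - 5*l
b(r) = -125 + r (b(r) = r + (-5)**3 = r - 125 = -125 + r)
(-915 + sqrt(p(-4*6, -12) + b(11)))**2 = (-915 + sqrt((-1 - (-20)*6) + (-125 + 11)))**2 = (-915 + sqrt((-1 - 5*(-24)) - 114))**2 = (-915 + sqrt((-1 + 120) - 114))**2 = (-915 + sqrt(119 - 114))**2 = (-915 + sqrt(5))**2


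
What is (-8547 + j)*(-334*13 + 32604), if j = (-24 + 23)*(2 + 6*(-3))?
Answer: -241103122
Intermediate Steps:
j = 16 (j = -(2 - 18) = -1*(-16) = 16)
(-8547 + j)*(-334*13 + 32604) = (-8547 + 16)*(-334*13 + 32604) = -8531*(-4342 + 32604) = -8531*28262 = -241103122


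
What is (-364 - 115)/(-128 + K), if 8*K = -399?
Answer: 3832/1423 ≈ 2.6929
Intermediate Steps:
K = -399/8 (K = (1/8)*(-399) = -399/8 ≈ -49.875)
(-364 - 115)/(-128 + K) = (-364 - 115)/(-128 - 399/8) = -479/(-1423/8) = -479*(-8/1423) = 3832/1423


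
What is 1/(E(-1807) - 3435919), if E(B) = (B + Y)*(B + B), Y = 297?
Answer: 1/2021221 ≈ 4.9475e-7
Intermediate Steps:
E(B) = 2*B*(297 + B) (E(B) = (B + 297)*(B + B) = (297 + B)*(2*B) = 2*B*(297 + B))
1/(E(-1807) - 3435919) = 1/(2*(-1807)*(297 - 1807) - 3435919) = 1/(2*(-1807)*(-1510) - 3435919) = 1/(5457140 - 3435919) = 1/2021221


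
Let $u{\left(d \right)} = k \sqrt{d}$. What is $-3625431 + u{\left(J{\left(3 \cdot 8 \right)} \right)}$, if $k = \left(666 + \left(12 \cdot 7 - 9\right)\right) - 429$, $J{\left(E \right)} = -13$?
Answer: $-3625431 + 312 i \sqrt{13} \approx -3.6254 \cdot 10^{6} + 1124.9 i$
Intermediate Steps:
$k = 312$ ($k = \left(666 + \left(84 - 9\right)\right) - 429 = \left(666 + 75\right) - 429 = 741 - 429 = 312$)
$u{\left(d \right)} = 312 \sqrt{d}$
$-3625431 + u{\left(J{\left(3 \cdot 8 \right)} \right)} = -3625431 + 312 \sqrt{-13} = -3625431 + 312 i \sqrt{13}$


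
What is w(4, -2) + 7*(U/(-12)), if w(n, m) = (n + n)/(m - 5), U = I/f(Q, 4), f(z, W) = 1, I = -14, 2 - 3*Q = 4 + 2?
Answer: 295/42 ≈ 7.0238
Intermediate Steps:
Q = -4/3 (Q = ⅔ - (4 + 2)/3 = ⅔ - ⅓*6 = ⅔ - 2 = -4/3 ≈ -1.3333)
U = -14 (U = -14/1 = -14*1 = -14)
w(n, m) = 2*n/(-5 + m) (w(n, m) = (2*n)/(-5 + m) = 2*n/(-5 + m))
w(4, -2) + 7*(U/(-12)) = 2*4/(-5 - 2) + 7*(-14/(-12)) = 2*4/(-7) + 7*(-14*(-1/12)) = 2*4*(-⅐) + 7*(7/6) = -8/7 + 49/6 = 295/42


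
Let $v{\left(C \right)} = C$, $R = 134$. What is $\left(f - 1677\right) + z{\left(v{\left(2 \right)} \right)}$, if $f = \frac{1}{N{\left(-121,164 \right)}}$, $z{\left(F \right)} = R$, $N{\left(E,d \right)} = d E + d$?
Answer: $- \frac{30366241}{19680} \approx -1543.0$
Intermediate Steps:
$N{\left(E,d \right)} = d + E d$ ($N{\left(E,d \right)} = E d + d = d + E d$)
$z{\left(F \right)} = 134$
$f = - \frac{1}{19680}$ ($f = \frac{1}{164 \left(1 - 121\right)} = \frac{1}{164 \left(-120\right)} = \frac{1}{-19680} = - \frac{1}{19680} \approx -5.0813 \cdot 10^{-5}$)
$\left(f - 1677\right) + z{\left(v{\left(2 \right)} \right)} = \left(- \frac{1}{19680} - 1677\right) + 134 = - \frac{33003361}{19680} + 134 = - \frac{30366241}{19680}$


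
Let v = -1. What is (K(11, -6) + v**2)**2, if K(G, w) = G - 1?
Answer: 121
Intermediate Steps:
K(G, w) = -1 + G
(K(11, -6) + v**2)**2 = ((-1 + 11) + (-1)**2)**2 = (10 + 1)**2 = 11**2 = 121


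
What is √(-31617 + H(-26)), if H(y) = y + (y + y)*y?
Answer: I*√30291 ≈ 174.04*I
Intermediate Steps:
H(y) = y + 2*y² (H(y) = y + (2*y)*y = y + 2*y²)
√(-31617 + H(-26)) = √(-31617 - 26*(1 + 2*(-26))) = √(-31617 - 26*(1 - 52)) = √(-31617 - 26*(-51)) = √(-31617 + 1326) = √(-30291) = I*√30291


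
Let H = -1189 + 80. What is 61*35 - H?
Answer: 3244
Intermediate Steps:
H = -1109
61*35 - H = 61*35 - 1*(-1109) = 2135 + 1109 = 3244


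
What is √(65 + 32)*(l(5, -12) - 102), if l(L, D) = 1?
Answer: -101*√97 ≈ -994.73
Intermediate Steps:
√(65 + 32)*(l(5, -12) - 102) = √(65 + 32)*(1 - 102) = √97*(-101) = -101*√97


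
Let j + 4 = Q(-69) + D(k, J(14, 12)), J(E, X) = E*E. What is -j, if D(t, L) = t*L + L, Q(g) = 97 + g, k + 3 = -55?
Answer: 11148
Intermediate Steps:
J(E, X) = E²
k = -58 (k = -3 - 55 = -58)
D(t, L) = L + L*t (D(t, L) = L*t + L = L + L*t)
j = -11148 (j = -4 + ((97 - 69) + 14²*(1 - 58)) = -4 + (28 + 196*(-57)) = -4 + (28 - 11172) = -4 - 11144 = -11148)
-j = -1*(-11148) = 11148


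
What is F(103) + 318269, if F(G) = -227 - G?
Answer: 317939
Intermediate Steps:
F(103) + 318269 = (-227 - 1*103) + 318269 = (-227 - 103) + 318269 = -330 + 318269 = 317939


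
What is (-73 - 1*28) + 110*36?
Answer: 3859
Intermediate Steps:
(-73 - 1*28) + 110*36 = (-73 - 28) + 3960 = -101 + 3960 = 3859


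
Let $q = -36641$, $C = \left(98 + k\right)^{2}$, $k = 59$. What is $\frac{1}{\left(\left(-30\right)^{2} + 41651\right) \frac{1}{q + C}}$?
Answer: $- \frac{11992}{42551} \approx -0.28183$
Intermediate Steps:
$C = 24649$ ($C = \left(98 + 59\right)^{2} = 157^{2} = 24649$)
$\frac{1}{\left(\left(-30\right)^{2} + 41651\right) \frac{1}{q + C}} = \frac{1}{\left(\left(-30\right)^{2} + 41651\right) \frac{1}{-36641 + 24649}} = \frac{1}{\left(900 + 41651\right) \frac{1}{-11992}} = \frac{1}{42551 \left(- \frac{1}{11992}\right)} = \frac{1}{- \frac{42551}{11992}} = - \frac{11992}{42551}$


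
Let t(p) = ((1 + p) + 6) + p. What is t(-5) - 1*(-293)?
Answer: 290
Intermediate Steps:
t(p) = 7 + 2*p (t(p) = (7 + p) + p = 7 + 2*p)
t(-5) - 1*(-293) = (7 + 2*(-5)) - 1*(-293) = (7 - 10) + 293 = -3 + 293 = 290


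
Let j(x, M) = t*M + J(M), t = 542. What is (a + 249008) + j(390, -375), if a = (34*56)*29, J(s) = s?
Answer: 100599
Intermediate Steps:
a = 55216 (a = 1904*29 = 55216)
j(x, M) = 543*M (j(x, M) = 542*M + M = 543*M)
(a + 249008) + j(390, -375) = (55216 + 249008) + 543*(-375) = 304224 - 203625 = 100599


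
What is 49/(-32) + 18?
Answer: 527/32 ≈ 16.469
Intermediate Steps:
49/(-32) + 18 = 49*(-1/32) + 18 = -49/32 + 18 = 527/32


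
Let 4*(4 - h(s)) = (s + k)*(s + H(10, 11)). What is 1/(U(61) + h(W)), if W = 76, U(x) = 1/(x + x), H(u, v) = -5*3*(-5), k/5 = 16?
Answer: -122/717969 ≈ -0.00016992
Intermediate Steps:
k = 80 (k = 5*16 = 80)
H(u, v) = 75 (H(u, v) = -15*(-5) = 75)
U(x) = 1/(2*x)
h(s) = 4 - (75 + s)*(80 + s)/4 (h(s) = 4 - (s + 80)*(s + 75)/4 = 4 - (80 + s)*(75 + s)/4 = 4 - (75 + s)*(80 + s)/4)
1/(U(61) + h(W)) = 1/((½)/61 + (-1496 - 155/4*76 - ¼*76²)) = 1/((½)*(1/61) + (-1496 - 2945 - ¼*5776)) = 1/(1/122 + (-1496 - 2945 - 1444)) = 1/(1/122 - 5885) = 1/(-717969/122) = -122/717969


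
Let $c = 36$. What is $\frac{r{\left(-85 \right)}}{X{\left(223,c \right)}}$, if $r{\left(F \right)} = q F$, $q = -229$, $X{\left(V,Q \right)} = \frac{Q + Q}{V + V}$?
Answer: $\frac{4340695}{36} \approx 1.2057 \cdot 10^{5}$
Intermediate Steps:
$X{\left(V,Q \right)} = \frac{Q}{V}$ ($X{\left(V,Q \right)} = \frac{2 Q}{2 V} = 2 Q \frac{1}{2 V} = \frac{Q}{V}$)
$r{\left(F \right)} = - 229 F$
$\frac{r{\left(-85 \right)}}{X{\left(223,c \right)}} = \frac{\left(-229\right) \left(-85\right)}{36 \cdot \frac{1}{223}} = \frac{19465}{36 \cdot \frac{1}{223}} = \frac{19465}{\frac{36}{223}} = 19465 \cdot \frac{223}{36} = \frac{4340695}{36}$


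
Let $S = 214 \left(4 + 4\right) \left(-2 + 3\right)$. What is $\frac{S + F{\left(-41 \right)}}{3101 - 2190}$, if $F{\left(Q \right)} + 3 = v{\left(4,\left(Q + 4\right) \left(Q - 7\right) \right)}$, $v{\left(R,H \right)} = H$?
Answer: $\frac{3485}{911} \approx 3.8255$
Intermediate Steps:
$F{\left(Q \right)} = -3 + \left(-7 + Q\right) \left(4 + Q\right)$ ($F{\left(Q \right)} = -3 + \left(Q + 4\right) \left(Q - 7\right) = -3 + \left(4 + Q\right) \left(-7 + Q\right) = -3 + \left(-7 + Q\right) \left(4 + Q\right)$)
$S = 1712$ ($S = 214 \cdot 8 \cdot 1 = 214 \cdot 8 = 1712$)
$\frac{S + F{\left(-41 \right)}}{3101 - 2190} = \frac{1712 - \left(-92 - 1681\right)}{3101 - 2190} = \frac{1712 + \left(-31 + 1681 + 123\right)}{911} = \left(1712 + 1773\right) \frac{1}{911} = 3485 \cdot \frac{1}{911} = \frac{3485}{911}$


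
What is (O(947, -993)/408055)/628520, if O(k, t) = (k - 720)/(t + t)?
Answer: -227/509350866999600 ≈ -4.4567e-13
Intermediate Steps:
O(k, t) = (-720 + k)/(2*t) (O(k, t) = (-720 + k)/((2*t)) = (-720 + k)*(1/(2*t)) = (-720 + k)/(2*t))
(O(947, -993)/408055)/628520 = (((1/2)*(-720 + 947)/(-993))/408055)/628520 = (((1/2)*(-1/993)*227)*(1/408055))*(1/628520) = -227/1986*1/408055*(1/628520) = -227/810397230*1/628520 = -227/509350866999600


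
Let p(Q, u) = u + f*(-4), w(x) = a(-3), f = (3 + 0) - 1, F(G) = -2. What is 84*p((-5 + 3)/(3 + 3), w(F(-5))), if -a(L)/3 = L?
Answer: 84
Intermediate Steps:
a(L) = -3*L
f = 2 (f = 3 - 1 = 2)
w(x) = 9 (w(x) = -3*(-3) = 9)
p(Q, u) = -8 + u (p(Q, u) = u + 2*(-4) = u - 8 = -8 + u)
84*p((-5 + 3)/(3 + 3), w(F(-5))) = 84*(-8 + 9) = 84*1 = 84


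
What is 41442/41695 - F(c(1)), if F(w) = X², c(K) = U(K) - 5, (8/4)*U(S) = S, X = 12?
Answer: -5962638/41695 ≈ -143.01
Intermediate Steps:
U(S) = S/2
c(K) = -5 + K/2 (c(K) = K/2 - 5 = -5 + K/2)
F(w) = 144 (F(w) = 12² = 144)
41442/41695 - F(c(1)) = 41442/41695 - 1*144 = 41442*(1/41695) - 144 = 41442/41695 - 144 = -5962638/41695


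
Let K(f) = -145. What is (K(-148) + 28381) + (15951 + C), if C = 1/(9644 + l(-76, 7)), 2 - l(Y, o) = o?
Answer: 425918494/9639 ≈ 44187.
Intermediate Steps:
l(Y, o) = 2 - o
C = 1/9639 (C = 1/(9644 + (2 - 1*7)) = 1/(9644 + (2 - 7)) = 1/(9644 - 5) = 1/9639 ≈ 0.00010375)
(K(-148) + 28381) + (15951 + C) = (-145 + 28381) + (15951 + 1/9639) = 28236 + 153751690/9639 = 425918494/9639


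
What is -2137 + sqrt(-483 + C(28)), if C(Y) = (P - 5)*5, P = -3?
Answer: -2137 + I*sqrt(523) ≈ -2137.0 + 22.869*I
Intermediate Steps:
C(Y) = -40 (C(Y) = (-3 - 5)*5 = -8*5 = -40)
-2137 + sqrt(-483 + C(28)) = -2137 + sqrt(-483 - 40) = -2137 + sqrt(-523) = -2137 + I*sqrt(523)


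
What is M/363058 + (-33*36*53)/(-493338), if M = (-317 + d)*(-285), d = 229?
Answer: 2936041746/14925858967 ≈ 0.19671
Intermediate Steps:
M = 25080 (M = (-317 + 229)*(-285) = -88*(-285) = 25080)
M/363058 + (-33*36*53)/(-493338) = 25080/363058 + (-33*36*53)/(-493338) = 25080*(1/363058) - 1188*53*(-1/493338) = 12540/181529 - 62964*(-1/493338) = 12540/181529 + 10494/82223 = 2936041746/14925858967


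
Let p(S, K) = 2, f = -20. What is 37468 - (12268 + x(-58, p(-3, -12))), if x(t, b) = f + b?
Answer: 25218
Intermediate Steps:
x(t, b) = -20 + b
37468 - (12268 + x(-58, p(-3, -12))) = 37468 - (12268 + (-20 + 2)) = 37468 - (12268 - 18) = 37468 - 1*12250 = 37468 - 12250 = 25218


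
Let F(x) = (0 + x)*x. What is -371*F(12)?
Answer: -53424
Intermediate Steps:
F(x) = x**2 (F(x) = x*x = x**2)
-371*F(12) = -371*12**2 = -371*144 = -53424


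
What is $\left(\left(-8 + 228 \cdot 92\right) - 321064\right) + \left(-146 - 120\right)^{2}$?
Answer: $-229340$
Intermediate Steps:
$\left(\left(-8 + 228 \cdot 92\right) - 321064\right) + \left(-146 - 120\right)^{2} = \left(\left(-8 + 20976\right) - 321064\right) + \left(-266\right)^{2} = \left(20968 - 321064\right) + 70756 = -300096 + 70756 = -229340$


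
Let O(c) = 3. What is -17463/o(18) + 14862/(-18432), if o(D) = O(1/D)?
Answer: -17884589/3072 ≈ -5821.8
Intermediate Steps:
o(D) = 3
-17463/o(18) + 14862/(-18432) = -17463/3 + 14862/(-18432) = -17463*⅓ + 14862*(-1/18432) = -5821 - 2477/3072 = -17884589/3072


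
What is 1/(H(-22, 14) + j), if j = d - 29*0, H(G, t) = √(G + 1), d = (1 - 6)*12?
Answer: -20/1207 - I*√21/3621 ≈ -0.01657 - 0.0012656*I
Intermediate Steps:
d = -60 (d = -5*12 = -60)
H(G, t) = √(1 + G)
j = -60 (j = -60 - 29*0 = -60 - 1*0 = -60 + 0 = -60)
1/(H(-22, 14) + j) = 1/(√(1 - 22) - 60) = 1/(√(-21) - 60) = 1/(I*√21 - 60) = 1/(-60 + I*√21)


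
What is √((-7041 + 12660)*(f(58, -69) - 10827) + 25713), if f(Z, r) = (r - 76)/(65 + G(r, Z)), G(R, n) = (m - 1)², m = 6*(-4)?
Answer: I*√128678997782/46 ≈ 7798.2*I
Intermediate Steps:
m = -24
G(R, n) = 625 (G(R, n) = (-24 - 1)² = (-25)² = 625)
f(Z, r) = -38/345 + r/690 (f(Z, r) = (r - 76)/(65 + 625) = (-76 + r)/690 = (-76 + r)*(1/690) = -38/345 + r/690)
√((-7041 + 12660)*(f(58, -69) - 10827) + 25713) = √((-7041 + 12660)*((-38/345 + (1/690)*(-69)) - 10827) + 25713) = √(5619*((-38/345 - ⅒) - 10827) + 25713) = √(5619*(-29/138 - 10827) + 25713) = √(5619*(-1494155/138) + 25713) = √(-2798552315/46 + 25713) = √(-2797369517/46) = I*√128678997782/46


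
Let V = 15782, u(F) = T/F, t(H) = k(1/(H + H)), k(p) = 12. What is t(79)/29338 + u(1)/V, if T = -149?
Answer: -2090989/231506158 ≈ -0.0090321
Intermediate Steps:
t(H) = 12
u(F) = -149/F
t(79)/29338 + u(1)/V = 12/29338 - 149/1/15782 = 12*(1/29338) - 149*1*(1/15782) = 6/14669 - 149*1/15782 = 6/14669 - 149/15782 = -2090989/231506158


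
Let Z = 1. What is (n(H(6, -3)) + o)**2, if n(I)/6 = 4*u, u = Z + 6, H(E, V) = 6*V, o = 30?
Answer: 39204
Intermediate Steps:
u = 7 (u = 1 + 6 = 7)
n(I) = 168 (n(I) = 6*(4*7) = 6*28 = 168)
(n(H(6, -3)) + o)**2 = (168 + 30)**2 = 198**2 = 39204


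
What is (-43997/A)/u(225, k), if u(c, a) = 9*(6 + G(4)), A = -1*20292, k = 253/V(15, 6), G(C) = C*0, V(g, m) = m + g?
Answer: 43997/1095768 ≈ 0.040152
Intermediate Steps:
V(g, m) = g + m
G(C) = 0
k = 253/21 (k = 253/(15 + 6) = 253/21 ≈ 12.048)
A = -20292
u(c, a) = 54 (u(c, a) = 9*(6 + 0) = 9*6 = 54)
(-43997/A)/u(225, k) = -43997/(-20292)/54 = -43997*(-1/20292)*(1/54) = (43997/20292)*(1/54) = 43997/1095768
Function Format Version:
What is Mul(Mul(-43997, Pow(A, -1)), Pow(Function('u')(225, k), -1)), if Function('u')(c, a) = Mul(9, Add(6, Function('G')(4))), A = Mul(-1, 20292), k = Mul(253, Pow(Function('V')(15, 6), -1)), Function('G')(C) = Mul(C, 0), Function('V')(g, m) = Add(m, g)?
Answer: Rational(43997, 1095768) ≈ 0.040152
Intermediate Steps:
Function('V')(g, m) = Add(g, m)
Function('G')(C) = 0
k = Rational(253, 21) (k = Mul(253, Pow(Add(15, 6), -1)) = Mul(253, Pow(21, -1)) = Mul(253, Rational(1, 21)) = Rational(253, 21) ≈ 12.048)
A = -20292
Function('u')(c, a) = 54 (Function('u')(c, a) = Mul(9, Add(6, 0)) = Mul(9, 6) = 54)
Mul(Mul(-43997, Pow(A, -1)), Pow(Function('u')(225, k), -1)) = Mul(Mul(-43997, Pow(-20292, -1)), Pow(54, -1)) = Mul(Mul(-43997, Rational(-1, 20292)), Rational(1, 54)) = Mul(Rational(43997, 20292), Rational(1, 54)) = Rational(43997, 1095768)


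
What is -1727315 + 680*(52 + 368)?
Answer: -1441715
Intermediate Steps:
-1727315 + 680*(52 + 368) = -1727315 + 680*420 = -1727315 + 285600 = -1441715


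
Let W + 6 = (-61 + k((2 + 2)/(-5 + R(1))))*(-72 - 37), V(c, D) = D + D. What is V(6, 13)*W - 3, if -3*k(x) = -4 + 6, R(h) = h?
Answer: 523813/3 ≈ 1.7460e+5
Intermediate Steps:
V(c, D) = 2*D
k(x) = -⅔ (k(x) = -(-4 + 6)/3 = -⅓*2 = -⅔)
W = 20147/3 (W = -6 + (-61 - ⅔)*(-72 - 37) = -6 - 185/3*(-109) = -6 + 20165/3 = 20147/3 ≈ 6715.7)
V(6, 13)*W - 3 = (2*13)*(20147/3) - 3 = 26*(20147/3) - 3 = 523822/3 - 3 = 523813/3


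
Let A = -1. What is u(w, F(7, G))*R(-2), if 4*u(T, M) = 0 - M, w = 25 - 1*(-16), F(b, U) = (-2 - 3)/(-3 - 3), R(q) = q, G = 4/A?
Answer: 5/12 ≈ 0.41667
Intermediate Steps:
G = -4 (G = 4/(-1) = 4*(-1) = -4)
F(b, U) = 5/6 (F(b, U) = -5/(-6) = -5*(-1/6) = 5/6)
w = 41 (w = 25 + 16 = 41)
u(T, M) = -M/4 (u(T, M) = (0 - M)/4 = (-M)/4 = -M/4)
u(w, F(7, G))*R(-2) = -1/4*5/6*(-2) = -5/24*(-2) = 5/12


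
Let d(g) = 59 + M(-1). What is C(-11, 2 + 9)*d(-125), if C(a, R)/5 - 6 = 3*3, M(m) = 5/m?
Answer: 4050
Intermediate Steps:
C(a, R) = 75 (C(a, R) = 30 + 5*(3*3) = 30 + 5*9 = 30 + 45 = 75)
d(g) = 54 (d(g) = 59 + 5/(-1) = 59 + 5*(-1) = 59 - 5 = 54)
C(-11, 2 + 9)*d(-125) = 75*54 = 4050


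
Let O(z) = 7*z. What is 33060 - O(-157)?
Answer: 34159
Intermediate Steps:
33060 - O(-157) = 33060 - 7*(-157) = 33060 - 1*(-1099) = 33060 + 1099 = 34159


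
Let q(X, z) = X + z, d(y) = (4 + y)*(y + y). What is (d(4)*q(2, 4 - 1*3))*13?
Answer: 2496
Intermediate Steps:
d(y) = 2*y*(4 + y) (d(y) = (4 + y)*(2*y) = 2*y*(4 + y))
(d(4)*q(2, 4 - 1*3))*13 = ((2*4*(4 + 4))*(2 + (4 - 1*3)))*13 = ((2*4*8)*(2 + (4 - 3)))*13 = (64*(2 + 1))*13 = (64*3)*13 = 192*13 = 2496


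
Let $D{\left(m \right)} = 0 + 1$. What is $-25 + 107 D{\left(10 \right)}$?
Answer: $82$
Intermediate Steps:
$D{\left(m \right)} = 1$
$-25 + 107 D{\left(10 \right)} = -25 + 107 \cdot 1 = -25 + 107 = 82$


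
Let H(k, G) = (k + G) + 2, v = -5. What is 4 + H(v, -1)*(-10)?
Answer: 44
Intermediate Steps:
H(k, G) = 2 + G + k (H(k, G) = (G + k) + 2 = 2 + G + k)
4 + H(v, -1)*(-10) = 4 + (2 - 1 - 5)*(-10) = 4 - 4*(-10) = 4 + 40 = 44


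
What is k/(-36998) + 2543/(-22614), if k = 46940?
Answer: -577793537/418336386 ≈ -1.3812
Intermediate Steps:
k/(-36998) + 2543/(-22614) = 46940/(-36998) + 2543/(-22614) = 46940*(-1/36998) + 2543*(-1/22614) = -23470/18499 - 2543/22614 = -577793537/418336386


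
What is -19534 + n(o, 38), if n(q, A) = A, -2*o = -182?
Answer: -19496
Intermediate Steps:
o = 91 (o = -1/2*(-182) = 91)
-19534 + n(o, 38) = -19534 + 38 = -19496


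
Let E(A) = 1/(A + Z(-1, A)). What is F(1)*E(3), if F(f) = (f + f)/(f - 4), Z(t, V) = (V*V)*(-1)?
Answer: ⅑ ≈ 0.11111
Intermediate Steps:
Z(t, V) = -V² (Z(t, V) = V²*(-1) = -V²)
F(f) = 2*f/(-4 + f) (F(f) = (2*f)/(-4 + f) = 2*f/(-4 + f))
E(A) = 1/(A - A²)
F(1)*E(3) = (2*1/(-4 + 1))*(-1/(3*(-1 + 3))) = (2*1/(-3))*(-1*⅓/2) = (2*1*(-⅓))*(-1*⅓*½) = -⅔*(-⅙) = ⅑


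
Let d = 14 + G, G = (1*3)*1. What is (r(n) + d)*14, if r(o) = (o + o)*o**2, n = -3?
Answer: -518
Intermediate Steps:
G = 3 (G = 3*1 = 3)
d = 17 (d = 14 + 3 = 17)
r(o) = 2*o**3 (r(o) = (2*o)*o**2 = 2*o**3)
(r(n) + d)*14 = (2*(-3)**3 + 17)*14 = (2*(-27) + 17)*14 = (-54 + 17)*14 = -37*14 = -518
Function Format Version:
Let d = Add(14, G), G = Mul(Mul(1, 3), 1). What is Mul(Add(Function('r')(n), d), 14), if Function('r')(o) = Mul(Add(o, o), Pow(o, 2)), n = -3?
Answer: -518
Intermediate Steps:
G = 3 (G = Mul(3, 1) = 3)
d = 17 (d = Add(14, 3) = 17)
Function('r')(o) = Mul(2, Pow(o, 3)) (Function('r')(o) = Mul(Mul(2, o), Pow(o, 2)) = Mul(2, Pow(o, 3)))
Mul(Add(Function('r')(n), d), 14) = Mul(Add(Mul(2, Pow(-3, 3)), 17), 14) = Mul(Add(Mul(2, -27), 17), 14) = Mul(Add(-54, 17), 14) = Mul(-37, 14) = -518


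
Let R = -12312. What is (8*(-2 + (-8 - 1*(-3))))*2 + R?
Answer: -12424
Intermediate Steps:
(8*(-2 + (-8 - 1*(-3))))*2 + R = (8*(-2 + (-8 - 1*(-3))))*2 - 12312 = (8*(-2 + (-8 + 3)))*2 - 12312 = (8*(-2 - 5))*2 - 12312 = (8*(-7))*2 - 12312 = -56*2 - 12312 = -112 - 12312 = -12424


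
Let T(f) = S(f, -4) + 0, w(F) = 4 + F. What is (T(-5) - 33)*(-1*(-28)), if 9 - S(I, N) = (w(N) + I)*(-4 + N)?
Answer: -1792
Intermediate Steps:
S(I, N) = 9 - (-4 + N)*(4 + I + N) (S(I, N) = 9 - ((4 + N) + I)*(-4 + N) = 9 - (4 + I + N)*(-4 + N) = 9 - (-4 + N)*(4 + I + N))
T(f) = 9 + 8*f (T(f) = (25 - 1*(-4)**2 + 4*f - 1*f*(-4)) + 0 = (25 - 1*16 + 4*f + 4*f) + 0 = (25 - 16 + 4*f + 4*f) + 0 = (9 + 8*f) + 0 = 9 + 8*f)
(T(-5) - 33)*(-1*(-28)) = ((9 + 8*(-5)) - 33)*(-1*(-28)) = ((9 - 40) - 33)*28 = (-31 - 33)*28 = -64*28 = -1792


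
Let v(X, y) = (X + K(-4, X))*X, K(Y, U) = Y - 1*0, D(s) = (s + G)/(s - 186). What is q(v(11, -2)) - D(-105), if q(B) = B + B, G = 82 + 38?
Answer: 14943/97 ≈ 154.05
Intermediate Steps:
G = 120
D(s) = (120 + s)/(-186 + s) (D(s) = (s + 120)/(s - 186) = (120 + s)/(-186 + s))
K(Y, U) = Y (K(Y, U) = Y + 0 = Y)
v(X, y) = X*(-4 + X) (v(X, y) = (X - 4)*X = (-4 + X)*X = X*(-4 + X))
q(B) = 2*B
q(v(11, -2)) - D(-105) = 2*(11*(-4 + 11)) - (120 - 105)/(-186 - 105) = 2*(11*7) - 15/(-291) = 2*77 - (-1)*15/291 = 154 - 1*(-5/97) = 154 + 5/97 = 14943/97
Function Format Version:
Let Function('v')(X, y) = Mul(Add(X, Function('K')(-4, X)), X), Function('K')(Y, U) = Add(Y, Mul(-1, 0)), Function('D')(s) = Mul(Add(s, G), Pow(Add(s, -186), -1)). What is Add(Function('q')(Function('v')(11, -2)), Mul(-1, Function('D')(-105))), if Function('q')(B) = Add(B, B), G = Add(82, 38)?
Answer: Rational(14943, 97) ≈ 154.05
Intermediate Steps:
G = 120
Function('D')(s) = Mul(Pow(Add(-186, s), -1), Add(120, s)) (Function('D')(s) = Mul(Add(s, 120), Pow(Add(s, -186), -1)) = Mul(Add(120, s), Pow(Add(-186, s), -1)) = Mul(Pow(Add(-186, s), -1), Add(120, s)))
Function('K')(Y, U) = Y (Function('K')(Y, U) = Add(Y, 0) = Y)
Function('v')(X, y) = Mul(X, Add(-4, X)) (Function('v')(X, y) = Mul(Add(X, -4), X) = Mul(Add(-4, X), X) = Mul(X, Add(-4, X)))
Function('q')(B) = Mul(2, B)
Add(Function('q')(Function('v')(11, -2)), Mul(-1, Function('D')(-105))) = Add(Mul(2, Mul(11, Add(-4, 11))), Mul(-1, Mul(Pow(Add(-186, -105), -1), Add(120, -105)))) = Add(Mul(2, Mul(11, 7)), Mul(-1, Mul(Pow(-291, -1), 15))) = Add(Mul(2, 77), Mul(-1, Mul(Rational(-1, 291), 15))) = Add(154, Mul(-1, Rational(-5, 97))) = Add(154, Rational(5, 97)) = Rational(14943, 97)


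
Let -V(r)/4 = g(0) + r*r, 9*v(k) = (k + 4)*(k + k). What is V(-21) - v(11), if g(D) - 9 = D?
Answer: -5510/3 ≈ -1836.7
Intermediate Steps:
v(k) = 2*k*(4 + k)/9 (v(k) = ((k + 4)*(k + k))/9 = ((4 + k)*(2*k))/9 = (2*k*(4 + k))/9 = 2*k*(4 + k)/9)
g(D) = 9 + D
V(r) = -36 - 4*r² (V(r) = -4*((9 + 0) + r*r) = -4*(9 + r²) = -36 - 4*r²)
V(-21) - v(11) = (-36 - 4*(-21)²) - 2*11*(4 + 11)/9 = (-36 - 4*441) - 2*11*15/9 = (-36 - 1764) - 1*110/3 = -1800 - 110/3 = -5510/3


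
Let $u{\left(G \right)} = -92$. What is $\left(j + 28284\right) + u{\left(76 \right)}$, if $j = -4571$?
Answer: $23621$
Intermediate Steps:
$\left(j + 28284\right) + u{\left(76 \right)} = \left(-4571 + 28284\right) - 92 = 23713 - 92 = 23621$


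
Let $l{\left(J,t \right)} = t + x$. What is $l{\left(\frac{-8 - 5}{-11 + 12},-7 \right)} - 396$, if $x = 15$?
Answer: $-388$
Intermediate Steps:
$l{\left(J,t \right)} = 15 + t$ ($l{\left(J,t \right)} = t + 15 = 15 + t$)
$l{\left(\frac{-8 - 5}{-11 + 12},-7 \right)} - 396 = \left(15 - 7\right) - 396 = 8 - 396 = -388$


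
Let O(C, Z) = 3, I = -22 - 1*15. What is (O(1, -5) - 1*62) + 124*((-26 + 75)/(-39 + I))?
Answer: -2640/19 ≈ -138.95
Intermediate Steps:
I = -37 (I = -22 - 15 = -37)
(O(1, -5) - 1*62) + 124*((-26 + 75)/(-39 + I)) = (3 - 1*62) + 124*((-26 + 75)/(-39 - 37)) = (3 - 62) + 124*(49/(-76)) = -59 + 124*(49*(-1/76)) = -59 + 124*(-49/76) = -59 - 1519/19 = -2640/19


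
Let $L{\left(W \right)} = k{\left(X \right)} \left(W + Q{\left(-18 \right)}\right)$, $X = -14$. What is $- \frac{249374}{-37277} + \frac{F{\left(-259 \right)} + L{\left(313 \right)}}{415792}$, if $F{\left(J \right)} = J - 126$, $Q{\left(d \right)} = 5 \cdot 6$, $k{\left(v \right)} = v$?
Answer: $\frac{7961104493}{1192267568} \approx 6.6773$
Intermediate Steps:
$Q{\left(d \right)} = 30$
$L{\left(W \right)} = -420 - 14 W$ ($L{\left(W \right)} = - 14 \left(W + 30\right) = - 14 \left(30 + W\right) = -420 - 14 W$)
$F{\left(J \right)} = -126 + J$
$- \frac{249374}{-37277} + \frac{F{\left(-259 \right)} + L{\left(313 \right)}}{415792} = - \frac{249374}{-37277} + \frac{\left(-126 - 259\right) - 4802}{415792} = \left(-249374\right) \left(- \frac{1}{37277}\right) + \left(-385 - 4802\right) \frac{1}{415792} = \frac{249374}{37277} + \left(-385 - 4802\right) \frac{1}{415792} = \frac{249374}{37277} - \frac{399}{31984} = \frac{7961104493}{1192267568}$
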